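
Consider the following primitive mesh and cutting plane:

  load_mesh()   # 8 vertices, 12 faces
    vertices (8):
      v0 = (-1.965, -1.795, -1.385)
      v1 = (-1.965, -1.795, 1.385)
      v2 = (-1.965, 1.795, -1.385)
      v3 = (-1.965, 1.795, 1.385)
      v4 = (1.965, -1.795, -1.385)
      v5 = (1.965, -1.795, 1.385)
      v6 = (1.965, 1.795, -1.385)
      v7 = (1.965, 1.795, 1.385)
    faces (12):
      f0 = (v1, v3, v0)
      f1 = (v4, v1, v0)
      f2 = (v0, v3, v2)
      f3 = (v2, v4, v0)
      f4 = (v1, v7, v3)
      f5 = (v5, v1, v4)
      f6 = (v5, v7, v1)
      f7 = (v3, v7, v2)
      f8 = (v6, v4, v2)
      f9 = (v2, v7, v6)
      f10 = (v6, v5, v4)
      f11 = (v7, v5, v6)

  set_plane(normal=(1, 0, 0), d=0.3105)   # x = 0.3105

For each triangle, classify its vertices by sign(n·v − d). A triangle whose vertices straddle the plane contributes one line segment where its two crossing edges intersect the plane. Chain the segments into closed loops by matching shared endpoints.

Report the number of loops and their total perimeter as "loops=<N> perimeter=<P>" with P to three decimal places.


Straddling triangles (8 of 12):
  (v4,v1,v0) [+--] → (0.3105, -1.795, -0.218851)–(0.3105, -1.795, -1.385)  len=1.1661
  (v2,v4,v0) [-+-] → (0.3105, -0.283637, -1.385)–(0.3105, -1.795, -1.385)  len=1.5114
  (v1,v7,v3) [-+-] → (0.3105, 0.283637, 1.385)–(0.3105, 1.795, 1.385)  len=1.5114
  (v5,v1,v4) [+-+] → (0.3105, -1.795, 1.385)–(0.3105, -1.795, -0.218851)  len=1.6039
  (v5,v7,v1) [++-] → (0.3105, 0.283637, 1.385)–(0.3105, -1.795, 1.385)  len=2.0786
  (v3,v7,v2) [-+-] → (0.3105, 1.795, 1.385)–(0.3105, 1.795, 0.218851)  len=1.1661
  (v6,v4,v2) [++-] → (0.3105, -0.283637, -1.385)–(0.3105, 1.795, -1.385)  len=2.0786
  (v2,v7,v6) [-++] → (0.3105, 1.795, 0.218851)–(0.3105, 1.795, -1.385)  len=1.6039

Chained into 1 loop(s):
  loop 1: 8 segments, perimeter = 12.7200
Total perimeter = 12.720

loops=1 perimeter=12.720


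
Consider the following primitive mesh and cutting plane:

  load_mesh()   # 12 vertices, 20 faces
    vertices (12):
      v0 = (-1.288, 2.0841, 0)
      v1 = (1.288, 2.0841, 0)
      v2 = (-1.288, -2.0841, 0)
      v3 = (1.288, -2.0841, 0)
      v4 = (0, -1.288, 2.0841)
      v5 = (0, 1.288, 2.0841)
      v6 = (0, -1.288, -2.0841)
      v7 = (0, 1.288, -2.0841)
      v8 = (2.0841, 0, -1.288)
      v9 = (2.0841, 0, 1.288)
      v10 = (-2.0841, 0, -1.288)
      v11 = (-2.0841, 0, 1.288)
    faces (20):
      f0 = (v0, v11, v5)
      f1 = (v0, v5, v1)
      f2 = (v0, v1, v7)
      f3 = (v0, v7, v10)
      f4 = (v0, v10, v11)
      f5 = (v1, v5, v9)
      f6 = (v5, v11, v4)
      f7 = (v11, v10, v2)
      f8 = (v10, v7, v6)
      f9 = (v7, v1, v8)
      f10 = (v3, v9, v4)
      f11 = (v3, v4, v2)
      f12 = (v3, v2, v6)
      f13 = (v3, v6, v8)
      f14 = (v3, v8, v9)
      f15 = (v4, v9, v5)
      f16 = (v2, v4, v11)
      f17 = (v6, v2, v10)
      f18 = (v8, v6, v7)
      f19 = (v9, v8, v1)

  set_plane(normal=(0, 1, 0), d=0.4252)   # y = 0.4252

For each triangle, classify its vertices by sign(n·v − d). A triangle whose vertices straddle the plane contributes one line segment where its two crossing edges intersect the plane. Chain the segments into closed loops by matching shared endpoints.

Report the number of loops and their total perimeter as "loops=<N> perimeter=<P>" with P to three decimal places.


Straddling triangles (10 of 20):
  (v0,v11,v5) [+-+] → (-1.92168, 0.4252, 1.02522)–(-1.39609, 0.4252, 1.55081)  len=0.7433
  (v0,v7,v10) [++-] → (-1.39609, 0.4252, -1.55081)–(-1.92168, 0.4252, -1.02522)  len=0.7433
  (v0,v10,v11) [+--] → (-1.92168, 0.4252, -1.02522)–(-1.92168, 0.4252, 1.02522)  len=2.0504
  (v1,v5,v9) [++-] → (1.39609, 0.4252, 1.55081)–(1.92168, 0.4252, 1.02522)  len=0.7433
  (v5,v11,v4) [+--] → (-1.39609, 0.4252, 1.55081)–(0, 0.4252, 2.0841)  len=1.4945
  (v10,v7,v6) [-+-] → (-1.39609, 0.4252, -1.55081)–(0, 0.4252, -2.0841)  len=1.4945
  (v7,v1,v8) [++-] → (1.92168, 0.4252, -1.02522)–(1.39609, 0.4252, -1.55081)  len=0.7433
  (v4,v9,v5) [--+] → (1.39609, 0.4252, 1.55081)–(0, 0.4252, 2.0841)  len=1.4945
  (v8,v6,v7) [--+] → (0, 0.4252, -2.0841)–(1.39609, 0.4252, -1.55081)  len=1.4945
  (v9,v8,v1) [--+] → (1.92168, 0.4252, -1.02522)–(1.92168, 0.4252, 1.02522)  len=2.0504

Chained into 1 loop(s):
  loop 1: 10 segments, perimeter = 13.0520
Total perimeter = 13.052

loops=1 perimeter=13.052


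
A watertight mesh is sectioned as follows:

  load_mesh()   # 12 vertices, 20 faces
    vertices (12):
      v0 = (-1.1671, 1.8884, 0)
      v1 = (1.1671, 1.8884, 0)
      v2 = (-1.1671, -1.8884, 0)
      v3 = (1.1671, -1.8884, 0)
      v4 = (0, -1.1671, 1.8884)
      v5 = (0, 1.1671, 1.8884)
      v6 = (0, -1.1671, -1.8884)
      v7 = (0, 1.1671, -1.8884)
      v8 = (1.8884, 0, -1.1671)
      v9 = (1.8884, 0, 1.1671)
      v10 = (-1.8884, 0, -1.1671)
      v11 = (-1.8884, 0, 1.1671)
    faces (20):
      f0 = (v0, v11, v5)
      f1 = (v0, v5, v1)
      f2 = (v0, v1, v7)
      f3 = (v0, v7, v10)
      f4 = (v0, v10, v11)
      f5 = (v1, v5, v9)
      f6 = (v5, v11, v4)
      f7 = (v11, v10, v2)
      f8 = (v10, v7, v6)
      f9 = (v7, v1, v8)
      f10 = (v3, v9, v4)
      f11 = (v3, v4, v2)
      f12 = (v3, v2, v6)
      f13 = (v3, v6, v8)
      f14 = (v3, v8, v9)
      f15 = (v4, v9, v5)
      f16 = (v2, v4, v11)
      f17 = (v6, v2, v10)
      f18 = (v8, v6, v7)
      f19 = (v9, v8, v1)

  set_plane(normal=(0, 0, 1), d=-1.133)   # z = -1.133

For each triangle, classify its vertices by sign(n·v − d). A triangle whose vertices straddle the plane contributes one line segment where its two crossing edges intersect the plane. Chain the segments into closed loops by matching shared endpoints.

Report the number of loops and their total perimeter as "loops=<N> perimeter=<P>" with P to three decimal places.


loops=1 perimeter=10.026

Straddling triangles (10 of 20):
  (v0,v1,v7) [++-] → (0.466865, 1.45564, -1.133)–(-0.466865, 1.45564, -1.133)  len=0.9337
  (v0,v7,v10) [+--] → (-0.466865, 1.45564, -1.133)–(-1.86733, 0.0551747, -1.133)  len=1.9806
  (v0,v10,v11) [+-+] → (-1.86733, 0.0551747, -1.133)–(-1.8884, 0, -1.133)  len=0.0591
  (v11,v10,v2) [+-+] → (-1.8884, 0, -1.133)–(-1.86733, -0.0551747, -1.133)  len=0.0591
  (v7,v1,v8) [-+-] → (0.466865, 1.45564, -1.133)–(1.86733, 0.0551747, -1.133)  len=1.9806
  (v3,v2,v6) [++-] → (-0.466865, -1.45564, -1.133)–(0.466865, -1.45564, -1.133)  len=0.9337
  (v3,v6,v8) [+--] → (0.466865, -1.45564, -1.133)–(1.86733, -0.0551747, -1.133)  len=1.9806
  (v3,v8,v9) [+-+] → (1.86733, -0.0551747, -1.133)–(1.8884, 0, -1.133)  len=0.0591
  (v6,v2,v10) [-+-] → (-0.466865, -1.45564, -1.133)–(-1.86733, -0.0551747, -1.133)  len=1.9806
  (v9,v8,v1) [+-+] → (1.8884, 0, -1.133)–(1.86733, 0.0551747, -1.133)  len=0.0591

Chained into 1 loop(s):
  loop 1: 10 segments, perimeter = 10.0259
Total perimeter = 10.026


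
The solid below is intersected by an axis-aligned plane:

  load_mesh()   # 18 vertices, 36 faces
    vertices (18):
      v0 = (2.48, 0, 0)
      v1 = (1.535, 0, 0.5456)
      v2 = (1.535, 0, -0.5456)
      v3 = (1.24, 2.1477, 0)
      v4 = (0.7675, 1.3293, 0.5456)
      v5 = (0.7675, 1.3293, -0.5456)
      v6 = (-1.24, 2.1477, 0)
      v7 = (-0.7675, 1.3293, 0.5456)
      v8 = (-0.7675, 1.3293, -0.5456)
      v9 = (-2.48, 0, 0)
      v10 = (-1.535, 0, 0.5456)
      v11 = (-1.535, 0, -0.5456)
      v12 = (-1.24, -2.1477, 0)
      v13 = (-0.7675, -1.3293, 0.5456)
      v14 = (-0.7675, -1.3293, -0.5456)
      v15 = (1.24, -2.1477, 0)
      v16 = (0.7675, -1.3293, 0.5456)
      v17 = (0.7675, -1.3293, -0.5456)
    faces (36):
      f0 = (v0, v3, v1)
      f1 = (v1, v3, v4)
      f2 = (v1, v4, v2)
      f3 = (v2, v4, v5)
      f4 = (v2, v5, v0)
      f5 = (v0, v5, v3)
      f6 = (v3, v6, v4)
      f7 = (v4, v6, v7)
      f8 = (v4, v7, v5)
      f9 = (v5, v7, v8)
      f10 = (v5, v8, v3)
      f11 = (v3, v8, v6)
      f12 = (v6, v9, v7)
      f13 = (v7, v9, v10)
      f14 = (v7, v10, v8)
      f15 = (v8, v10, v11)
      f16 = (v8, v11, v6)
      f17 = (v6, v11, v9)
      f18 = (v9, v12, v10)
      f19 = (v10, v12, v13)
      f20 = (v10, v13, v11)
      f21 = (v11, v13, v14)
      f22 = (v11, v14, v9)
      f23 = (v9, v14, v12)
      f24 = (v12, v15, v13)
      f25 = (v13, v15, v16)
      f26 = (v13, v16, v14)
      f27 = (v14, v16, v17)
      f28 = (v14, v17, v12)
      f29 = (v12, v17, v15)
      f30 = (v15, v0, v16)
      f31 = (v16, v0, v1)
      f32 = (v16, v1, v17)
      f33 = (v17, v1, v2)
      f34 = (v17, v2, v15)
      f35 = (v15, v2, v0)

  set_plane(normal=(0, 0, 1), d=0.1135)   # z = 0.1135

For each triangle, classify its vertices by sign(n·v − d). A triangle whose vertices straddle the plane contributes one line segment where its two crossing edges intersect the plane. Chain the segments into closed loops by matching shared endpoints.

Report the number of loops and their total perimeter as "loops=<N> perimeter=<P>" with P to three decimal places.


loops=2 perimeter=22.910

Straddling triangles (24 of 36):
  (v0,v3,v1) [--+] → (1.30137, 1.70092, 0.1135)–(2.28341, 0, 0.1135)  len=1.9641
  (v1,v3,v4) [+-+] → (1.30137, 1.70092, 0.1135)–(1.14171, 1.97745, 0.1135)  len=0.3193
  (v1,v4,v2) [++-] → (1.07142, 0.802916, 0.1135)–(1.535, 0, 0.1135)  len=0.9271
  (v2,v4,v5) [-+-] → (1.07142, 0.802916, 0.1135)–(0.7675, 1.3293, 0.1135)  len=0.6078
  (v3,v6,v4) [--+] → (-0.822384, 1.97745, 0.1135)–(1.14171, 1.97745, 0.1135)  len=1.9641
  (v4,v6,v7) [+-+] → (-0.822384, 1.97745, 0.1135)–(-1.14171, 1.97745, 0.1135)  len=0.3193
  (v4,v7,v5) [++-] → (-0.159661, 1.3293, 0.1135)–(0.7675, 1.3293, 0.1135)  len=0.9272
  (v5,v7,v8) [-+-] → (-0.159661, 1.3293, 0.1135)–(-0.7675, 1.3293, 0.1135)  len=0.6078
  (v6,v9,v7) [--+] → (-2.12375, 0.276531, 0.1135)–(-1.14171, 1.97745, 0.1135)  len=1.9641
  (v7,v9,v10) [+-+] → (-2.12375, 0.276531, 0.1135)–(-2.28341, 0, 0.1135)  len=0.3193
  (v7,v10,v8) [++-] → (-1.23108, 0.526384, 0.1135)–(-0.7675, 1.3293, 0.1135)  len=0.9271
  (v8,v10,v11) [-+-] → (-1.23108, 0.526384, 0.1135)–(-1.535, 0, 0.1135)  len=0.6078
  (v9,v12,v10) [--+] → (-1.30137, -1.70092, 0.1135)–(-2.28341, 0, 0.1135)  len=1.9641
  (v10,v12,v13) [+-+] → (-1.30137, -1.70092, 0.1135)–(-1.14171, -1.97745, 0.1135)  len=0.3193
  (v10,v13,v11) [++-] → (-1.07142, -0.802916, 0.1135)–(-1.535, 0, 0.1135)  len=0.9271
  (v11,v13,v14) [-+-] → (-1.07142, -0.802916, 0.1135)–(-0.7675, -1.3293, 0.1135)  len=0.6078
  (v12,v15,v13) [--+] → (0.822384, -1.97745, 0.1135)–(-1.14171, -1.97745, 0.1135)  len=1.9641
  (v13,v15,v16) [+-+] → (0.822384, -1.97745, 0.1135)–(1.14171, -1.97745, 0.1135)  len=0.3193
  (v13,v16,v14) [++-] → (0.159661, -1.3293, 0.1135)–(-0.7675, -1.3293, 0.1135)  len=0.9272
  (v14,v16,v17) [-+-] → (0.159661, -1.3293, 0.1135)–(0.7675, -1.3293, 0.1135)  len=0.6078
  (v15,v0,v16) [--+] → (2.12375, -0.276531, 0.1135)–(1.14171, -1.97745, 0.1135)  len=1.9641
  (v16,v0,v1) [+-+] → (2.12375, -0.276531, 0.1135)–(2.28341, 0, 0.1135)  len=0.3193
  (v16,v1,v17) [++-] → (1.23108, -0.526384, 0.1135)–(0.7675, -1.3293, 0.1135)  len=0.9271
  (v17,v1,v2) [-+-] → (1.23108, -0.526384, 0.1135)–(1.535, 0, 0.1135)  len=0.6078

Chained into 2 loop(s):
  loop 1: 12 segments, perimeter = 13.7003
  loop 2: 12 segments, perimeter = 9.2098
Total perimeter = 22.910


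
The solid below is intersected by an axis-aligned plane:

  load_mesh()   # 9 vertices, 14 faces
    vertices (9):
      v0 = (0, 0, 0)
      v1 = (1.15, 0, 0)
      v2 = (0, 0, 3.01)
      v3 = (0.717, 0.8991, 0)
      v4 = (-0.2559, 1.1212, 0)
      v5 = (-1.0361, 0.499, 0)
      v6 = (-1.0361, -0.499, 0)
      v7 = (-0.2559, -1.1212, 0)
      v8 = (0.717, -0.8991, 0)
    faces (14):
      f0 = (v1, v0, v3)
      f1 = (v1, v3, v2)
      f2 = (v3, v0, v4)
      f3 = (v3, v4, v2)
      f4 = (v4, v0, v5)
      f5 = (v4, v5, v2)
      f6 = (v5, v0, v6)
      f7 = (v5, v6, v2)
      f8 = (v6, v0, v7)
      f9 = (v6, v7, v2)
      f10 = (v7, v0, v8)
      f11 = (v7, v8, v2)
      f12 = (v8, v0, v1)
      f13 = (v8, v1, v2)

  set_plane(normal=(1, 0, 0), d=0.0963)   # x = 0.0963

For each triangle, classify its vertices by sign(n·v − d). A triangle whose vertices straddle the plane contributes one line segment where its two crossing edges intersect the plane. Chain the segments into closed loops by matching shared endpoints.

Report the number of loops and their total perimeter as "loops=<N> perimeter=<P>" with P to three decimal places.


loops=1 perimeter=7.997

Straddling triangles (8 of 14):
  (v1,v0,v3) [+-+] → (0.0963, 0, 0)–(0.0963, 0.120758, 0)  len=0.1208
  (v1,v3,v2) [++-] → (0.0963, 0.120758, 2.60573)–(0.0963, 0, 2.75795)  len=0.1943
  (v3,v0,v4) [+--] → (0.0963, 0.120758, 0)–(0.0963, 1.0408, 0)  len=0.9200
  (v3,v4,v2) [+--] → (0.0963, 1.0408, 0)–(0.0963, 0.120758, 2.60573)  len=2.7634
  (v7,v0,v8) [--+] → (0.0963, -0.120758, 0)–(0.0963, -1.0408, 0)  len=0.9200
  (v7,v8,v2) [-+-] → (0.0963, -1.0408, 0)–(0.0963, -0.120758, 2.60573)  len=2.7634
  (v8,v0,v1) [+-+] → (0.0963, -0.120758, 0)–(0.0963, 0, 0)  len=0.1208
  (v8,v1,v2) [++-] → (0.0963, 0, 2.75795)–(0.0963, -0.120758, 2.60573)  len=0.1943

Chained into 1 loop(s):
  loop 1: 8 segments, perimeter = 7.9970
Total perimeter = 7.997


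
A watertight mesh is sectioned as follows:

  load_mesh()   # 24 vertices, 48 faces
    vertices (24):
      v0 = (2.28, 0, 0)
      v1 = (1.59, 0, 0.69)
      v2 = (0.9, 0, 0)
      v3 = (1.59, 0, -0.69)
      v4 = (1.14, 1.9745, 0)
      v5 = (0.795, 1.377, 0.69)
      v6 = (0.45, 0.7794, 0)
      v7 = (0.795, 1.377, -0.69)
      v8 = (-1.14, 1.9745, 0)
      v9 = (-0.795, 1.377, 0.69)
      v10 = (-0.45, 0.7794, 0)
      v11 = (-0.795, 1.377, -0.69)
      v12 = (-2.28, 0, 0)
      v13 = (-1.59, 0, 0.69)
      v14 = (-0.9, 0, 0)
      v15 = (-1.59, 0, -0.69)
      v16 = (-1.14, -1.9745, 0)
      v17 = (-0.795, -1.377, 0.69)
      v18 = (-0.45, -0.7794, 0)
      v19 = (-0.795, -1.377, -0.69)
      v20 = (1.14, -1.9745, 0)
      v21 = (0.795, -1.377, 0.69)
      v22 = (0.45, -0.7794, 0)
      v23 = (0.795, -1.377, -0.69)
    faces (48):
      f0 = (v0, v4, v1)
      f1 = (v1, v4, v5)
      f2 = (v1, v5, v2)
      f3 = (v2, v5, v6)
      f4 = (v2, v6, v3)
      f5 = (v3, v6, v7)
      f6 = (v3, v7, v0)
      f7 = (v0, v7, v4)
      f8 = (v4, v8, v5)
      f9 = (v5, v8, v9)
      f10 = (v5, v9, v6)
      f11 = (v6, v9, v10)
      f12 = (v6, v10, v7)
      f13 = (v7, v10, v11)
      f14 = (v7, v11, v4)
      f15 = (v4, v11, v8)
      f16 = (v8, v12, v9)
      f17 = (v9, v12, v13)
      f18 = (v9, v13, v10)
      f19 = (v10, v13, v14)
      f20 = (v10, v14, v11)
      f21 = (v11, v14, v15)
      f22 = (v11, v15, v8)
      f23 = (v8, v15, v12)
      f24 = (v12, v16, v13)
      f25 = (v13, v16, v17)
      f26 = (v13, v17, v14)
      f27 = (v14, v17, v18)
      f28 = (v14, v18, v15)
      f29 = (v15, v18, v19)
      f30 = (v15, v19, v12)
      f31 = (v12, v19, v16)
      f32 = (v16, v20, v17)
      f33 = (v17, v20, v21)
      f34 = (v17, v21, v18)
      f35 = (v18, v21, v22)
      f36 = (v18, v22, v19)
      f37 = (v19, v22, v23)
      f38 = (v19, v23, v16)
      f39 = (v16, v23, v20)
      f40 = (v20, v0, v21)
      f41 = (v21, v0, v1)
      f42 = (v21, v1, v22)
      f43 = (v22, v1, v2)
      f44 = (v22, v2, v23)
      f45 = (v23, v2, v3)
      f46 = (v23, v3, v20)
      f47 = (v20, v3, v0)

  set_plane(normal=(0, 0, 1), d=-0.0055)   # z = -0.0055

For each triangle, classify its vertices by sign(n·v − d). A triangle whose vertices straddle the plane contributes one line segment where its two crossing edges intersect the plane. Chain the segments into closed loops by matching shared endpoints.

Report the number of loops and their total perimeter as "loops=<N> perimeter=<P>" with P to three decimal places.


Straddling triangles (24 of 48):
  (v2,v6,v3) [++-] → (0.459087, 0.773187, -0.0055)–(0.9055, 0, -0.0055)  len=0.8928
  (v3,v6,v7) [-+-] → (0.459087, 0.773187, -0.0055)–(0.45275, 0.784163, -0.0055)  len=0.0127
  (v3,v7,v0) [--+] → (2.26816, 0.0109761, -0.0055)–(2.2745, 0, -0.0055)  len=0.0127
  (v0,v7,v4) [+-+] → (2.26816, 0.0109761, -0.0055)–(1.13725, 1.96974, -0.0055)  len=2.2618
  (v6,v10,v7) [++-] → (-0.440076, 0.784163, -0.0055)–(0.45275, 0.784163, -0.0055)  len=0.8928
  (v7,v10,v11) [-+-] → (-0.440076, 0.784163, -0.0055)–(-0.45275, 0.784163, -0.0055)  len=0.0127
  (v7,v11,v4) [--+] → (1.12458, 1.96974, -0.0055)–(1.13725, 1.96974, -0.0055)  len=0.0127
  (v4,v11,v8) [+-+] → (1.12458, 1.96974, -0.0055)–(-1.13725, 1.96974, -0.0055)  len=2.2618
  (v10,v14,v11) [++-] → (-0.899163, 0.0109761, -0.0055)–(-0.45275, 0.784163, -0.0055)  len=0.8928
  (v11,v14,v15) [-+-] → (-0.899163, 0.0109761, -0.0055)–(-0.9055, 0, -0.0055)  len=0.0127
  (v11,v15,v8) [--+] → (-1.14359, 1.95876, -0.0055)–(-1.13725, 1.96974, -0.0055)  len=0.0127
  (v8,v15,v12) [+-+] → (-1.14359, 1.95876, -0.0055)–(-2.2745, 0, -0.0055)  len=2.2618
  (v14,v18,v15) [++-] → (-0.459087, -0.773187, -0.0055)–(-0.9055, 0, -0.0055)  len=0.8928
  (v15,v18,v19) [-+-] → (-0.459087, -0.773187, -0.0055)–(-0.45275, -0.784163, -0.0055)  len=0.0127
  (v15,v19,v12) [--+] → (-2.26816, -0.0109761, -0.0055)–(-2.2745, 0, -0.0055)  len=0.0127
  (v12,v19,v16) [+-+] → (-2.26816, -0.0109761, -0.0055)–(-1.13725, -1.96974, -0.0055)  len=2.2618
  (v18,v22,v19) [++-] → (0.440076, -0.784163, -0.0055)–(-0.45275, -0.784163, -0.0055)  len=0.8928
  (v19,v22,v23) [-+-] → (0.440076, -0.784163, -0.0055)–(0.45275, -0.784163, -0.0055)  len=0.0127
  (v19,v23,v16) [--+] → (-1.12458, -1.96974, -0.0055)–(-1.13725, -1.96974, -0.0055)  len=0.0127
  (v16,v23,v20) [+-+] → (-1.12458, -1.96974, -0.0055)–(1.13725, -1.96974, -0.0055)  len=2.2618
  (v22,v2,v23) [++-] → (0.899163, -0.0109761, -0.0055)–(0.45275, -0.784163, -0.0055)  len=0.8928
  (v23,v2,v3) [-+-] → (0.899163, -0.0109761, -0.0055)–(0.9055, 0, -0.0055)  len=0.0127
  (v23,v3,v20) [--+] → (1.14359, -1.95876, -0.0055)–(1.13725, -1.96974, -0.0055)  len=0.0127
  (v20,v3,v0) [+-+] → (1.14359, -1.95876, -0.0055)–(2.2745, 0, -0.0055)  len=2.2618

Chained into 2 loop(s):
  loop 1: 12 segments, perimeter = 5.4329
  loop 2: 12 segments, perimeter = 13.6469
Total perimeter = 19.080

loops=2 perimeter=19.080


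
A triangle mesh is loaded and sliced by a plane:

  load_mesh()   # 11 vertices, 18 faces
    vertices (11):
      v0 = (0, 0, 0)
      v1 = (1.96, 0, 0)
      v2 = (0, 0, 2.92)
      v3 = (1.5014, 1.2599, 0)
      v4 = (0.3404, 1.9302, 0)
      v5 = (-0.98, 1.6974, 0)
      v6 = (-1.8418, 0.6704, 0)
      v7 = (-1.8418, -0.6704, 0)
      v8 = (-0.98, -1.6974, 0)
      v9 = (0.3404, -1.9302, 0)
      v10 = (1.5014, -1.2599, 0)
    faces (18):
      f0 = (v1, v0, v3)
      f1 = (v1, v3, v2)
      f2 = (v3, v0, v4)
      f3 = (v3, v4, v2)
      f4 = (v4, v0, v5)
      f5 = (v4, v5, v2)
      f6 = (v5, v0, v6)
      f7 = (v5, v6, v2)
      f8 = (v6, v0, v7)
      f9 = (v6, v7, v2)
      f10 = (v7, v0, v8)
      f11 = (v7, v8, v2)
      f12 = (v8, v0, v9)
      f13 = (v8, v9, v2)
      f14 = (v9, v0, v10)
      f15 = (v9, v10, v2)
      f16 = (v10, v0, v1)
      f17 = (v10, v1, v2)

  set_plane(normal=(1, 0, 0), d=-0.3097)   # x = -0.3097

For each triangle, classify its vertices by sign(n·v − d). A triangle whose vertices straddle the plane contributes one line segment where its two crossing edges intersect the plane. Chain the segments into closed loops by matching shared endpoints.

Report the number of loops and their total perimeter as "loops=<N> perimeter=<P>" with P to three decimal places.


loops=1 perimeter=9.810

Straddling triangles (10 of 18):
  (v4,v0,v5) [++-] → (-0.3097, 0.536413, 0)–(-0.3097, 1.81558, 0)  len=1.2792
  (v4,v5,v2) [+-+] → (-0.3097, 1.81558, 0)–(-0.3097, 0.536413, 1.99722)  len=2.3717
  (v5,v0,v6) [-+-] → (-0.3097, 0.536413, 0)–(-0.3097, 0.112728, 0)  len=0.4237
  (v5,v6,v2) [--+] → (-0.3097, 0.112728, 2.429)–(-0.3097, 0.536413, 1.99722)  len=0.6049
  (v6,v0,v7) [-+-] → (-0.3097, 0.112728, 0)–(-0.3097, -0.112728, 0)  len=0.2255
  (v6,v7,v2) [--+] → (-0.3097, -0.112728, 2.429)–(-0.3097, 0.112728, 2.429)  len=0.2255
  (v7,v0,v8) [-+-] → (-0.3097, -0.112728, 0)–(-0.3097, -0.536413, 0)  len=0.4237
  (v7,v8,v2) [--+] → (-0.3097, -0.536413, 1.99722)–(-0.3097, -0.112728, 2.429)  len=0.6049
  (v8,v0,v9) [-++] → (-0.3097, -0.536413, 0)–(-0.3097, -1.81558, 0)  len=1.2792
  (v8,v9,v2) [-++] → (-0.3097, -1.81558, 0)–(-0.3097, -0.536413, 1.99722)  len=2.3717

Chained into 1 loop(s):
  loop 1: 10 segments, perimeter = 9.8100
Total perimeter = 9.810


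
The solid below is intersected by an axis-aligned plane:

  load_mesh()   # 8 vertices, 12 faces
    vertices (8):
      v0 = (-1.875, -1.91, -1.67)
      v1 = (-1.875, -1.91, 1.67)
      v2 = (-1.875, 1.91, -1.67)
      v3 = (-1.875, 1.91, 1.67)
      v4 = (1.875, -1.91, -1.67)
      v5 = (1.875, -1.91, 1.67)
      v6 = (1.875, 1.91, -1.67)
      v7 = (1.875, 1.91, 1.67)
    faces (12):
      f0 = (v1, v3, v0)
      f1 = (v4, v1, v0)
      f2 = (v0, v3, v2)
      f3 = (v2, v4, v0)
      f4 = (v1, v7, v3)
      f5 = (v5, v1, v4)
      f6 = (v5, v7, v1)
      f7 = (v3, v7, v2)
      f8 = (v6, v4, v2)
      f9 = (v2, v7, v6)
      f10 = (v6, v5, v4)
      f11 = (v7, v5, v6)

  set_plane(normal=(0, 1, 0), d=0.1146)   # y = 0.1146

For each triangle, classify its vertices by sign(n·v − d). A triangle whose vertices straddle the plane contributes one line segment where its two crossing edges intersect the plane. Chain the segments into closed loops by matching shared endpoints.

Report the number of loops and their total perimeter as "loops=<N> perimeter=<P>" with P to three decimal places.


loops=1 perimeter=14.180

Straddling triangles (8 of 12):
  (v1,v3,v0) [-+-] → (-1.875, 0.1146, 1.67)–(-1.875, 0.1146, 0.1002)  len=1.5698
  (v0,v3,v2) [-++] → (-1.875, 0.1146, 0.1002)–(-1.875, 0.1146, -1.67)  len=1.7702
  (v2,v4,v0) [+--] → (-0.1125, 0.1146, -1.67)–(-1.875, 0.1146, -1.67)  len=1.7625
  (v1,v7,v3) [-++] → (0.1125, 0.1146, 1.67)–(-1.875, 0.1146, 1.67)  len=1.9875
  (v5,v7,v1) [-+-] → (1.875, 0.1146, 1.67)–(0.1125, 0.1146, 1.67)  len=1.7625
  (v6,v4,v2) [+-+] → (1.875, 0.1146, -1.67)–(-0.1125, 0.1146, -1.67)  len=1.9875
  (v6,v5,v4) [+--] → (1.875, 0.1146, -0.1002)–(1.875, 0.1146, -1.67)  len=1.5698
  (v7,v5,v6) [+-+] → (1.875, 0.1146, 1.67)–(1.875, 0.1146, -0.1002)  len=1.7702

Chained into 1 loop(s):
  loop 1: 8 segments, perimeter = 14.1800
Total perimeter = 14.180


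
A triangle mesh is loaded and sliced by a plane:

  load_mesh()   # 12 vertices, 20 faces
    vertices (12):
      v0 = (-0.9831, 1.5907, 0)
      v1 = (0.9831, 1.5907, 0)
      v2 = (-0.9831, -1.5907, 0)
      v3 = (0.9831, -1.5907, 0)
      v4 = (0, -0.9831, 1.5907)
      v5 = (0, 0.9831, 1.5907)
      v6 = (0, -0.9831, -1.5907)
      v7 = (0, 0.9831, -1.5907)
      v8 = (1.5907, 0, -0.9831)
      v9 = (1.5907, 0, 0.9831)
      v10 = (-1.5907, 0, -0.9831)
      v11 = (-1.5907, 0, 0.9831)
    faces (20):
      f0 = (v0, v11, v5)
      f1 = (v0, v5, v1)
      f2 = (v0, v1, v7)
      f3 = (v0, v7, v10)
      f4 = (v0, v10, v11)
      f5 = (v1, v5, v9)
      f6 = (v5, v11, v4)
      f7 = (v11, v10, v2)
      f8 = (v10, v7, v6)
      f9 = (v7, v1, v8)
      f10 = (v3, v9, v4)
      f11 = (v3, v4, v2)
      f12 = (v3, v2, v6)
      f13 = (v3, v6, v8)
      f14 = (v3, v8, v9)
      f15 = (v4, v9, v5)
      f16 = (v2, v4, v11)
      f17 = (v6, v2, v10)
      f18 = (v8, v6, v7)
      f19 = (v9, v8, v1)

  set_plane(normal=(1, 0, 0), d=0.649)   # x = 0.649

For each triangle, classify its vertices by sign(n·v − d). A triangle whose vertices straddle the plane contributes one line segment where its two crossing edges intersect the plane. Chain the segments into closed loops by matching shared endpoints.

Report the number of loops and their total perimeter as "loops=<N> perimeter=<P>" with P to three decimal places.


loops=1 perimeter=9.181

Straddling triangles (10 of 20):
  (v0,v5,v1) [--+] → (0.649, 1.38421, 0.540589)–(0.649, 1.5907, 0)  len=0.5787
  (v0,v1,v7) [-+-] → (0.649, 1.5907, 0)–(0.649, 1.38421, -0.540589)  len=0.5787
  (v1,v5,v9) [+-+] → (0.649, 1.38421, 0.540589)–(0.649, 0.581999, 1.3428)  len=1.1345
  (v7,v1,v8) [-++] → (0.649, 1.38421, -0.540589)–(0.649, 0.581999, -1.3428)  len=1.1345
  (v3,v9,v4) [++-] → (0.649, -0.581999, 1.3428)–(0.649, -1.38421, 0.540589)  len=1.1345
  (v3,v4,v2) [+--] → (0.649, -1.38421, 0.540589)–(0.649, -1.5907, 0)  len=0.5787
  (v3,v2,v6) [+--] → (0.649, -1.5907, 0)–(0.649, -1.38421, -0.540589)  len=0.5787
  (v3,v6,v8) [+-+] → (0.649, -1.38421, -0.540589)–(0.649, -0.581999, -1.3428)  len=1.1345
  (v4,v9,v5) [-+-] → (0.649, -0.581999, 1.3428)–(0.649, 0.581999, 1.3428)  len=1.1640
  (v8,v6,v7) [+--] → (0.649, -0.581999, -1.3428)–(0.649, 0.581999, -1.3428)  len=1.1640

Chained into 1 loop(s):
  loop 1: 10 segments, perimeter = 9.1807
Total perimeter = 9.181


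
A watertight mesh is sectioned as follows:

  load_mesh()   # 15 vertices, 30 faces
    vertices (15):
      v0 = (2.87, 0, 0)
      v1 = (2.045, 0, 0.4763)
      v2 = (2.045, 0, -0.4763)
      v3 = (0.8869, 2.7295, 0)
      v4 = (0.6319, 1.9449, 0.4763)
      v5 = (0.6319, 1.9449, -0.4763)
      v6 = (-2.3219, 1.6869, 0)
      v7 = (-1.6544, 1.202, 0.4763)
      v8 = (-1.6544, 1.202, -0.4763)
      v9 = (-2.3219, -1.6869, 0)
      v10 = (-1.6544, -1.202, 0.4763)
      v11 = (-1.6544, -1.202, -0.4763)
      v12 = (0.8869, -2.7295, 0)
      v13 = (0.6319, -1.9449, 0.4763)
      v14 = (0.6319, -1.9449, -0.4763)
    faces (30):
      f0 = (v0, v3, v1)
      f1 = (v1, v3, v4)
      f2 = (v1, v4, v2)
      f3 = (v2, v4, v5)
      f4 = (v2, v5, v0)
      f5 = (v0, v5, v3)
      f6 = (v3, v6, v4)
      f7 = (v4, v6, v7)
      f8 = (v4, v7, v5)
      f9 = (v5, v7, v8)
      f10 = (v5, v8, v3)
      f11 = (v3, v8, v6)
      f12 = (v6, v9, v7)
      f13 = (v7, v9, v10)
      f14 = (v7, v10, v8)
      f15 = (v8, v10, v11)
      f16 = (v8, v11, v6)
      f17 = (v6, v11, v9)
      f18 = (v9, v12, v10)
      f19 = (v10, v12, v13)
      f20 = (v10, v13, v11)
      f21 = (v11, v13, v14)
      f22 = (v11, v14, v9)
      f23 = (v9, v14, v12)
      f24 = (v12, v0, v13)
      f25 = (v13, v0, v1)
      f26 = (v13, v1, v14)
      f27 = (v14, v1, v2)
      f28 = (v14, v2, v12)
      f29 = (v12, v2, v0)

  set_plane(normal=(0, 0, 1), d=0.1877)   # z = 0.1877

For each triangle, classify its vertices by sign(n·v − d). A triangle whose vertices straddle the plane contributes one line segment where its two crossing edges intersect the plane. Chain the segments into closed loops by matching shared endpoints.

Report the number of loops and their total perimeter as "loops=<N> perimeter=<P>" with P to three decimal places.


loops=2 perimeter=26.978

Straddling triangles (20 of 30):
  (v0,v3,v1) [--+] → (1.34328, 1.65386, 0.1877)–(2.54488, 0, 0.1877)  len=2.0443
  (v1,v3,v4) [+-+] → (1.34328, 1.65386, 0.1877)–(0.78641, 2.42031, 0.1877)  len=0.9474
  (v1,v4,v2) [++-] → (1.06001, 1.35567, 0.1877)–(2.045, 0, 0.1877)  len=1.6757
  (v2,v4,v5) [-+-] → (1.06001, 1.35567, 0.1877)–(0.6319, 1.9449, 0.1877)  len=0.7283
  (v3,v6,v4) [--+] → (-1.15787, 1.78857, 0.1877)–(0.78641, 2.42031, 0.1877)  len=2.0443
  (v4,v6,v7) [+-+] → (-1.15787, 1.78857, 0.1877)–(-2.05885, 1.49581, 0.1877)  len=0.9474
  (v4,v7,v5) [++-] → (-0.961742, 1.42707, 0.1877)–(0.6319, 1.9449, 0.1877)  len=1.6757
  (v5,v7,v8) [-+-] → (-0.961742, 1.42707, 0.1877)–(-1.6544, 1.202, 0.1877)  len=0.7283
  (v6,v9,v7) [--+] → (-2.05885, -0.548444, 0.1877)–(-2.05885, 1.49581, 0.1877)  len=2.0443
  (v7,v9,v10) [+-+] → (-2.05885, -0.548444, 0.1877)–(-2.05885, -1.49581, 0.1877)  len=0.9474
  (v7,v10,v8) [++-] → (-1.6544, -0.473683, 0.1877)–(-1.6544, 1.202, 0.1877)  len=1.6757
  (v8,v10,v11) [-+-] → (-1.6544, -0.473683, 0.1877)–(-1.6544, -1.202, 0.1877)  len=0.7283
  (v9,v12,v10) [--+] → (-0.114574, -2.12754, 0.1877)–(-2.05885, -1.49581, 0.1877)  len=2.0443
  (v10,v12,v13) [+-+] → (-0.114574, -2.12754, 0.1877)–(0.78641, -2.42031, 0.1877)  len=0.9474
  (v10,v13,v11) [++-] → (-0.0607582, -1.71983, 0.1877)–(-1.6544, -1.202, 0.1877)  len=1.6757
  (v11,v13,v14) [-+-] → (-0.0607582, -1.71983, 0.1877)–(0.6319, -1.9449, 0.1877)  len=0.7283
  (v12,v0,v13) [--+] → (1.98801, -0.766445, 0.1877)–(0.78641, -2.42031, 0.1877)  len=2.0443
  (v13,v0,v1) [+-+] → (1.98801, -0.766445, 0.1877)–(2.54488, 0, 0.1877)  len=0.9474
  (v13,v1,v14) [++-] → (1.61689, -0.589228, 0.1877)–(0.6319, -1.9449, 0.1877)  len=1.6757
  (v14,v1,v2) [-+-] → (1.61689, -0.589228, 0.1877)–(2.045, 0, 0.1877)  len=0.7283

Chained into 2 loop(s):
  loop 1: 10 segments, perimeter = 14.9583
  loop 2: 10 segments, perimeter = 12.0201
Total perimeter = 26.978


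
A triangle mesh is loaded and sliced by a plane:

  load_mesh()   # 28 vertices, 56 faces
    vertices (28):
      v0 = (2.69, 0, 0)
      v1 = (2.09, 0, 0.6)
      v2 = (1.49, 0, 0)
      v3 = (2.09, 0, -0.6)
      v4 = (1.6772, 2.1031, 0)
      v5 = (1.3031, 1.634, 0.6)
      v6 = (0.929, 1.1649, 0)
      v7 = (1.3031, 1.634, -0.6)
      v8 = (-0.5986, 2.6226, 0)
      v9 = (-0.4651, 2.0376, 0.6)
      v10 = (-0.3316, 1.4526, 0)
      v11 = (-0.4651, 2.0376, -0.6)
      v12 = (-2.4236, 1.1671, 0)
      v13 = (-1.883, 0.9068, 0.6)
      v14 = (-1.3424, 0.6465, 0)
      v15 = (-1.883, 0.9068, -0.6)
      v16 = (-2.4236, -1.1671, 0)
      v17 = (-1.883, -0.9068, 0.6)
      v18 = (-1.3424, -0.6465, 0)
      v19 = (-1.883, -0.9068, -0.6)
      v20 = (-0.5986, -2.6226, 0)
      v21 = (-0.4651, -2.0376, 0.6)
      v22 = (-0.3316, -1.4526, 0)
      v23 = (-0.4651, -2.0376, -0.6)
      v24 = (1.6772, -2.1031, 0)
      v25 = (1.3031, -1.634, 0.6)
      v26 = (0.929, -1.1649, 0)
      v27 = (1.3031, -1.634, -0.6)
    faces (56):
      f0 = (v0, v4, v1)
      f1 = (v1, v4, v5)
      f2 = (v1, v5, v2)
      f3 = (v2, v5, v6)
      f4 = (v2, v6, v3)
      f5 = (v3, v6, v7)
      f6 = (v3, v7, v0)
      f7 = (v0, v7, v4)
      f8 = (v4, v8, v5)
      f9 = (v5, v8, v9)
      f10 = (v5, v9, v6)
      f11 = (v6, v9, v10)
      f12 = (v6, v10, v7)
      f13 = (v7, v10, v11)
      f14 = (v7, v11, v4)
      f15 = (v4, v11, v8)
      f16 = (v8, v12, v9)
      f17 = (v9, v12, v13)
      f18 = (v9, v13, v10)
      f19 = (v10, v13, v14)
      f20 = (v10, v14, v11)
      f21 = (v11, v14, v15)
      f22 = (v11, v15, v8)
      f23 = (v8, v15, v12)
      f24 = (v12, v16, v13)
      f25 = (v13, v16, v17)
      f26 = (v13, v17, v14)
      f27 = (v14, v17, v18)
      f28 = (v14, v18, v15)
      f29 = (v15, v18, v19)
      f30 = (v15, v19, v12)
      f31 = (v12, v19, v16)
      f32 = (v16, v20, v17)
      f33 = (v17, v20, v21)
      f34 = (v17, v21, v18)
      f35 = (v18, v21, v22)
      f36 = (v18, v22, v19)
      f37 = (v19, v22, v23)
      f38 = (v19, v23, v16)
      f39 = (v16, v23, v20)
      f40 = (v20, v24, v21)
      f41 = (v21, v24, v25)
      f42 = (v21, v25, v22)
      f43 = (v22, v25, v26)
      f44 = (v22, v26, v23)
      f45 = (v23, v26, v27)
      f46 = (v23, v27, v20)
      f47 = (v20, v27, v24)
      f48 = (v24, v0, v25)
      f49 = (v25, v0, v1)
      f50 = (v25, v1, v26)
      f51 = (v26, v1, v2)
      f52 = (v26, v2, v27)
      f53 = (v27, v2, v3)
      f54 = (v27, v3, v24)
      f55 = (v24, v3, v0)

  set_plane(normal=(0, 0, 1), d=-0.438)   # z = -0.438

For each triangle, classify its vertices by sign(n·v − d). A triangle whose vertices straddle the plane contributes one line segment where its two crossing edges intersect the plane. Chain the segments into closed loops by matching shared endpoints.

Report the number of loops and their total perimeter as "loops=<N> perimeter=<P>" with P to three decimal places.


Straddling triangles (28 of 56):
  (v2,v6,v3) [++-] → (1.77653, 0.314523, -0.438)–(1.928, 0, -0.438)  len=0.3491
  (v3,v6,v7) [-+-] → (1.77653, 0.314523, -0.438)–(1.20209, 1.50734, -0.438)  len=1.3239
  (v3,v7,v0) [--+] → (1.67756, 1.19282, -0.438)–(2.252, 0, -0.438)  len=1.3239
  (v0,v7,v4) [+-+] → (1.67756, 1.19282, -0.438)–(1.40411, 1.76066, -0.438)  len=0.6303
  (v6,v10,v7) [++-] → (0.861731, 1.58502, -0.438)–(1.20209, 1.50734, -0.438)  len=0.3491
  (v7,v10,v11) [-+-] → (0.861731, 1.58502, -0.438)–(-0.429055, 1.87965, -0.438)  len=1.3240
  (v7,v11,v4) [--+] → (0.113321, 2.05529, -0.438)–(1.40411, 1.76066, -0.438)  len=1.3240
  (v4,v11,v8) [+-+] → (0.113321, 2.05529, -0.438)–(-0.501145, 2.19555, -0.438)  len=0.6303
  (v10,v14,v11) [++-] → (-0.701971, 1.662, -0.438)–(-0.429055, 1.87965, -0.438)  len=0.3491
  (v11,v14,v15) [-+-] → (-0.701971, 1.662, -0.438)–(-1.73704, 0.836519, -0.438)  len=1.3239
  (v11,v15,v8) [--+] → (-1.53621, 1.37007, -0.438)–(-0.501145, 2.19555, -0.438)  len=1.3239
  (v8,v15,v12) [+-+] → (-1.53621, 1.37007, -0.438)–(-2.02896, 0.977081, -0.438)  len=0.6303
  (v14,v18,v15) [++-] → (-1.73704, 0.487409, -0.438)–(-1.73704, 0.836519, -0.438)  len=0.3491
  (v15,v18,v19) [-+-] → (-1.73704, 0.487409, -0.438)–(-1.73704, -0.836519, -0.438)  len=1.3239
  (v15,v19,v12) [--+] → (-2.02896, -0.346847, -0.438)–(-2.02896, 0.977081, -0.438)  len=1.3239
  (v12,v19,v16) [+-+] → (-2.02896, -0.346847, -0.438)–(-2.02896, -0.977081, -0.438)  len=0.6302
  (v18,v22,v19) [++-] → (-1.46412, -1.05417, -0.438)–(-1.73704, -0.836519, -0.438)  len=0.3491
  (v19,v22,v23) [-+-] → (-1.46412, -1.05417, -0.438)–(-0.429055, -1.87965, -0.438)  len=1.3239
  (v19,v23,v16) [--+] → (-0.993895, -1.80256, -0.438)–(-2.02896, -0.977081, -0.438)  len=1.3239
  (v16,v23,v20) [+-+] → (-0.993895, -1.80256, -0.438)–(-0.501145, -2.19555, -0.438)  len=0.6303
  (v22,v26,v23) [++-] → (-0.088693, -1.80197, -0.438)–(-0.429055, -1.87965, -0.438)  len=0.3491
  (v23,v26,v27) [-+-] → (-0.088693, -1.80197, -0.438)–(1.20209, -1.50734, -0.438)  len=1.3240
  (v23,v27,v20) [--+] → (0.789641, -1.90092, -0.438)–(-0.501145, -2.19555, -0.438)  len=1.3240
  (v20,v27,v24) [+-+] → (0.789641, -1.90092, -0.438)–(1.40411, -1.76066, -0.438)  len=0.6303
  (v26,v2,v27) [++-] → (1.35356, -1.19282, -0.438)–(1.20209, -1.50734, -0.438)  len=0.3491
  (v27,v2,v3) [-+-] → (1.35356, -1.19282, -0.438)–(1.928, 0, -0.438)  len=1.3239
  (v27,v3,v24) [--+] → (1.97854, -0.567837, -0.438)–(1.40411, -1.76066, -0.438)  len=1.3239
  (v24,v3,v0) [+-+] → (1.97854, -0.567837, -0.438)–(2.252, 0, -0.438)  len=0.6303

Chained into 2 loop(s):
  loop 1: 14 segments, perimeter = 11.7113
  loop 2: 14 segments, perimeter = 13.6794
Total perimeter = 25.391

loops=2 perimeter=25.391


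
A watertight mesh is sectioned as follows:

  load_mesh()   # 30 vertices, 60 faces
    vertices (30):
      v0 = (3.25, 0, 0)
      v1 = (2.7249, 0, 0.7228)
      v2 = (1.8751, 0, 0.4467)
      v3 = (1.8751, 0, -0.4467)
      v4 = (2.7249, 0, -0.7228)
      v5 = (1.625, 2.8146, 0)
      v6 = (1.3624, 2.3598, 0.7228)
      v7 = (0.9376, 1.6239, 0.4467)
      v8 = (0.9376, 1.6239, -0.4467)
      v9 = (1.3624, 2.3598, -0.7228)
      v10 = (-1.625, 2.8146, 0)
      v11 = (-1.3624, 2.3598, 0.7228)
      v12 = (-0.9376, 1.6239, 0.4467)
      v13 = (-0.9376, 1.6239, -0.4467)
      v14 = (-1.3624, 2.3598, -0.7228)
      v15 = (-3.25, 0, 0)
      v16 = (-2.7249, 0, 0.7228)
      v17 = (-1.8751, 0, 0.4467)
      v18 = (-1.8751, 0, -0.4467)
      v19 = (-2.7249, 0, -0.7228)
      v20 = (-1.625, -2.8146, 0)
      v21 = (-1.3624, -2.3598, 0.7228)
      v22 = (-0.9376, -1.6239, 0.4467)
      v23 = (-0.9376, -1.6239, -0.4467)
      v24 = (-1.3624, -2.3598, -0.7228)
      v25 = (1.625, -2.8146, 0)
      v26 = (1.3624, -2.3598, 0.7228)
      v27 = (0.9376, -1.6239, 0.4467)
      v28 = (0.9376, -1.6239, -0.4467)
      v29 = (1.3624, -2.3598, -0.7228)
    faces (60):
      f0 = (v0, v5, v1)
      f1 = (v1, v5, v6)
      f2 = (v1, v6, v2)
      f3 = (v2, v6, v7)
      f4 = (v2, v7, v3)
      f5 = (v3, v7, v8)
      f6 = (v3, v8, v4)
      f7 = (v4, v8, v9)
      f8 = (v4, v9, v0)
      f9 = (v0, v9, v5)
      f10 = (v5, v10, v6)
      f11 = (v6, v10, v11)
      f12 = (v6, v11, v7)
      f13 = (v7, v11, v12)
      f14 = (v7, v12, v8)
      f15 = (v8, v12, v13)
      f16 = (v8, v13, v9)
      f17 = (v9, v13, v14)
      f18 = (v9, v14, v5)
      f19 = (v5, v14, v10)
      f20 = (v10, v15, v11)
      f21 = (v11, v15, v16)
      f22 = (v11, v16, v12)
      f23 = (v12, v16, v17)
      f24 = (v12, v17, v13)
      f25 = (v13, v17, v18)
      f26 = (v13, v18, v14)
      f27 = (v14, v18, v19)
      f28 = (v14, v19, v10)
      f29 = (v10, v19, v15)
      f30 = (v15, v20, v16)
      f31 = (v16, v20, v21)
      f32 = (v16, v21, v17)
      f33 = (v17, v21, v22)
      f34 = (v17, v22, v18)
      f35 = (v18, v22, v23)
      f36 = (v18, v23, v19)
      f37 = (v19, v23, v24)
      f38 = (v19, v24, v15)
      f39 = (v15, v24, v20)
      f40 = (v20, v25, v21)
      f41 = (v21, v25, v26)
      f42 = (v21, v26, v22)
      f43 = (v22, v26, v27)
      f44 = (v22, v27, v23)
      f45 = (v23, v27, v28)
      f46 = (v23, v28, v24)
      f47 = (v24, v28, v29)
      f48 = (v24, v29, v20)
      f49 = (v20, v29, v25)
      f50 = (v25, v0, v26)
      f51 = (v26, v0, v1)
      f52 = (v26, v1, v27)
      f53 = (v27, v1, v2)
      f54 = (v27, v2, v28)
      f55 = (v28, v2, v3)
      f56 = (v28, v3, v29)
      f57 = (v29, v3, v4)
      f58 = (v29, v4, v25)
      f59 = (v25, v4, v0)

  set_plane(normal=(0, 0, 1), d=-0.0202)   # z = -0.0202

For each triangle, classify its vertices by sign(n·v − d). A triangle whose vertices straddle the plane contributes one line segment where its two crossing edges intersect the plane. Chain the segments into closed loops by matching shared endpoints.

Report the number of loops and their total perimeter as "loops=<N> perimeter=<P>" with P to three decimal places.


loops=2 perimeter=30.663

Straddling triangles (24 of 60):
  (v2,v7,v3) [++-] → (1.42755, 0.775233, -0.0202)–(1.8751, 0, -0.0202)  len=0.8951
  (v3,v7,v8) [-+-] → (1.42755, 0.775233, -0.0202)–(0.9376, 1.6239, -0.0202)  len=0.9799
  (v4,v9,v0) [--+] → (3.19725, 0.065949, -0.0202)–(3.23533, 0, -0.0202)  len=0.0762
  (v0,v9,v5) [+-+] → (3.19725, 0.065949, -0.0202)–(1.61766, 2.80189, -0.0202)  len=3.1592
  (v7,v12,v8) [++-] → (0.0423987, 1.6239, -0.0202)–(0.9376, 1.6239, -0.0202)  len=0.8952
  (v8,v12,v13) [-+-] → (0.0423987, 1.6239, -0.0202)–(-0.9376, 1.6239, -0.0202)  len=0.9800
  (v9,v14,v5) [--+] → (1.54151, 2.80189, -0.0202)–(1.61766, 2.80189, -0.0202)  len=0.0761
  (v5,v14,v10) [+-+] → (1.54151, 2.80189, -0.0202)–(-1.61766, 2.80189, -0.0202)  len=3.1592
  (v12,v17,v13) [++-] → (-1.38515, 0.848667, -0.0202)–(-0.9376, 1.6239, -0.0202)  len=0.8951
  (v13,v17,v18) [-+-] → (-1.38515, 0.848667, -0.0202)–(-1.8751, 0, -0.0202)  len=0.9799
  (v14,v19,v10) [--+] → (-1.65574, 2.73594, -0.0202)–(-1.61766, 2.80189, -0.0202)  len=0.0762
  (v10,v19,v15) [+-+] → (-1.65574, 2.73594, -0.0202)–(-3.23533, 0, -0.0202)  len=3.1592
  (v17,v22,v18) [++-] → (-1.42755, -0.775233, -0.0202)–(-1.8751, 0, -0.0202)  len=0.8951
  (v18,v22,v23) [-+-] → (-1.42755, -0.775233, -0.0202)–(-0.9376, -1.6239, -0.0202)  len=0.9799
  (v19,v24,v15) [--+] → (-3.19725, -0.065949, -0.0202)–(-3.23533, 0, -0.0202)  len=0.0762
  (v15,v24,v20) [+-+] → (-3.19725, -0.065949, -0.0202)–(-1.61766, -2.80189, -0.0202)  len=3.1592
  (v22,v27,v23) [++-] → (-0.0423987, -1.6239, -0.0202)–(-0.9376, -1.6239, -0.0202)  len=0.8952
  (v23,v27,v28) [-+-] → (-0.0423987, -1.6239, -0.0202)–(0.9376, -1.6239, -0.0202)  len=0.9800
  (v24,v29,v20) [--+] → (-1.54151, -2.80189, -0.0202)–(-1.61766, -2.80189, -0.0202)  len=0.0761
  (v20,v29,v25) [+-+] → (-1.54151, -2.80189, -0.0202)–(1.61766, -2.80189, -0.0202)  len=3.1592
  (v27,v2,v28) [++-] → (1.38515, -0.848667, -0.0202)–(0.9376, -1.6239, -0.0202)  len=0.8951
  (v28,v2,v3) [-+-] → (1.38515, -0.848667, -0.0202)–(1.8751, 0, -0.0202)  len=0.9799
  (v29,v4,v25) [--+] → (1.65574, -2.73594, -0.0202)–(1.61766, -2.80189, -0.0202)  len=0.0762
  (v25,v4,v0) [+-+] → (1.65574, -2.73594, -0.0202)–(3.23533, 0, -0.0202)  len=3.1592

Chained into 2 loop(s):
  loop 1: 12 segments, perimeter = 11.2508
  loop 2: 12 segments, perimeter = 19.4120
Total perimeter = 30.663


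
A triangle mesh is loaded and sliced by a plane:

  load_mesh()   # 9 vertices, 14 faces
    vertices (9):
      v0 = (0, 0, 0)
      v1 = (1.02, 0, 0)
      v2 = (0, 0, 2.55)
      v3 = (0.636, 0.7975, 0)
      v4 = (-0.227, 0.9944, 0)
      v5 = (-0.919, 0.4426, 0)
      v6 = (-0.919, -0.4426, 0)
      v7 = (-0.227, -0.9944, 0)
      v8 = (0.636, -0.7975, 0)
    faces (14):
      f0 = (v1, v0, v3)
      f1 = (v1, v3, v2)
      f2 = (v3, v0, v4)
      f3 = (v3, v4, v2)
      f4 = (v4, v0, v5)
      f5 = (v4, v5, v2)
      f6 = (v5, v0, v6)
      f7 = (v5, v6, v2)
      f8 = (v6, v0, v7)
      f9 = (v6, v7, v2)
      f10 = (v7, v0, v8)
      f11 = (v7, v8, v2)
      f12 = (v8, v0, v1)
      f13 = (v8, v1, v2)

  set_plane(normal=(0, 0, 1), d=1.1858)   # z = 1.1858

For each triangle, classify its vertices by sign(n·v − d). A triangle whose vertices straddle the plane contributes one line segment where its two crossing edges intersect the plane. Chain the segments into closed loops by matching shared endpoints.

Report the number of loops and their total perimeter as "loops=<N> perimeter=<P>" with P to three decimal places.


loops=1 perimeter=3.315

Straddling triangles (7 of 14):
  (v1,v3,v2) [--+] → (0.340248, 0.426647, 1.1858)–(0.54568, 0, 1.1858)  len=0.4735
  (v3,v4,v2) [--+] → (-0.121441, 0.531985, 1.1858)–(0.340248, 0.426647, 1.1858)  len=0.4736
  (v4,v5,v2) [--+] → (-0.491647, 0.236782, 1.1858)–(-0.121441, 0.531985, 1.1858)  len=0.4735
  (v5,v6,v2) [--+] → (-0.491647, -0.236782, 1.1858)–(-0.491647, 0.236782, 1.1858)  len=0.4736
  (v6,v7,v2) [--+] → (-0.121441, -0.531985, 1.1858)–(-0.491647, -0.236782, 1.1858)  len=0.4735
  (v7,v8,v2) [--+] → (0.340248, -0.426647, 1.1858)–(-0.121441, -0.531985, 1.1858)  len=0.4736
  (v8,v1,v2) [--+] → (0.54568, 0, 1.1858)–(0.340248, -0.426647, 1.1858)  len=0.4735

Chained into 1 loop(s):
  loop 1: 7 segments, perimeter = 3.3147
Total perimeter = 3.315
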